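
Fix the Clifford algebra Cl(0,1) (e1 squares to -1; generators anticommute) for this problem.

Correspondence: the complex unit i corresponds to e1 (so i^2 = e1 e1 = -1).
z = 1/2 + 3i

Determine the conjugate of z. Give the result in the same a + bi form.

In blades: z = 1/2 + 3*e1.
Conjugation here is Clifford conjugation: the scalar is fixed and the grade-1 and grade-2 blades all flip sign, giving 1/2 - 3*e1; translating back:
Answer: 1/2 - 3i


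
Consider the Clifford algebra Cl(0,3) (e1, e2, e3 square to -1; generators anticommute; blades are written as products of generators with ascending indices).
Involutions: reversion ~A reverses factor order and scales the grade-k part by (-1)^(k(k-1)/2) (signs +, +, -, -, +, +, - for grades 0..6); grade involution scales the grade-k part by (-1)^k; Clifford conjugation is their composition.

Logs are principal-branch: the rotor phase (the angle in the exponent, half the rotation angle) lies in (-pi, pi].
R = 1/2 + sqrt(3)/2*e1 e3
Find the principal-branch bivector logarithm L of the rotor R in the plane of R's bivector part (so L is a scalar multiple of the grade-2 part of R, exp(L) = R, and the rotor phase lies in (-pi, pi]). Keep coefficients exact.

The scalar part of R is 1/2, which fixes the principal-branch rotor phase; the unit plane is then the bivector part divided by the sine of that phase, and L is that plane scaled by the phase.
Concretely: cos(phase) = 1/2 gives phase = ±pi/3, and since phase/sin(phase) is even the sign is immaterial: L = (phase/sin(phase)) * <R>_2 = (2*sqrt(3)*pi/9) * <R>_2.
Answer: pi/3*e1 e3


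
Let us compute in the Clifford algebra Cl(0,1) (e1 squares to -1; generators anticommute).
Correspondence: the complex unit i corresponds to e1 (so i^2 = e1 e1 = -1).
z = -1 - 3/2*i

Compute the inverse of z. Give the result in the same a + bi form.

In blades: z = -1 - 3/2*e1.
With qbar = -1 + 3/2*e1 (scalar fixed, mapped units negated), z qbar = 13/4 (the sum of squared coefficients), so z^-1 = qbar / (13/4) = -4/13 + 6/13*e1; translating back:
Answer: -4/13 + 6/13*i


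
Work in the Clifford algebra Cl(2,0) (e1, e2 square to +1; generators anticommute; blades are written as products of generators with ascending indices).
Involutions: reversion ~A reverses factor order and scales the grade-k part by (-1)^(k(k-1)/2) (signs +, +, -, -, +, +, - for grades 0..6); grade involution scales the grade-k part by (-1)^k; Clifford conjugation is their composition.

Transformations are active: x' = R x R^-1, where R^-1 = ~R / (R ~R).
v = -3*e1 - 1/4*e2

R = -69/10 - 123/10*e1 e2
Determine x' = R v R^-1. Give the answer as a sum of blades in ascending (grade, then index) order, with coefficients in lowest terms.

~R = -69/10 + 123/10*e1 e2, and R ~R = 1989/10, so R^-1 = ~R / (1989/10).
R v = 951/40*e1 - 1407/40*e2
Answer: 5969/4420*e1 + 2973/1105*e2


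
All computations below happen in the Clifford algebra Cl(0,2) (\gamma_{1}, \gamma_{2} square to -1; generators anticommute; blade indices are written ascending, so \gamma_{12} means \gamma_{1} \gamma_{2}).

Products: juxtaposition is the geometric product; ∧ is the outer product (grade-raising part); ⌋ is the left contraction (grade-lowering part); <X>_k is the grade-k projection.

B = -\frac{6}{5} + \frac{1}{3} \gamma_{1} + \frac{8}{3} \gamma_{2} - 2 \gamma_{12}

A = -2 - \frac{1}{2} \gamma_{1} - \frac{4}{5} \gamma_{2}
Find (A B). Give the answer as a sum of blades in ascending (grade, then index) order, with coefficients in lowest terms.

step 1: \frac{47}{10} + \frac{23}{15} \gamma_{1} - \frac{403}{75} \gamma_{2} + \frac{44}{15} \gamma_{12}
Answer: \frac{47}{10} + \frac{23}{15} \gamma_{1} - \frac{403}{75} \gamma_{2} + \frac{44}{15} \gamma_{12}


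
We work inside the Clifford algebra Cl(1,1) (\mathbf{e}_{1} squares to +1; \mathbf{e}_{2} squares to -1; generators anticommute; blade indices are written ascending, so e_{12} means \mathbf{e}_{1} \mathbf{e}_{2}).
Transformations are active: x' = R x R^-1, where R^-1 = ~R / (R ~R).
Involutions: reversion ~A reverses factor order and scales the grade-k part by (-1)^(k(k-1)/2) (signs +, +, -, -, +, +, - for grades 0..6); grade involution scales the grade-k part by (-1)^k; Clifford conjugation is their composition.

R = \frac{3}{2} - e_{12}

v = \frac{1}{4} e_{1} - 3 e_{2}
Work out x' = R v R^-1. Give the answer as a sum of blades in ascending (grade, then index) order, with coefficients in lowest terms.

~R = \frac{3}{2} + e_{12}, and R ~R = \frac{5}{4}, so R^-1 = ~R / (\frac{5}{4}).
R v = -\frac{21}{8} e_{1} - \frac{17}{4} e_{2}
Answer: -\frac{131}{20} e_{1} - \frac{36}{5} e_{2}


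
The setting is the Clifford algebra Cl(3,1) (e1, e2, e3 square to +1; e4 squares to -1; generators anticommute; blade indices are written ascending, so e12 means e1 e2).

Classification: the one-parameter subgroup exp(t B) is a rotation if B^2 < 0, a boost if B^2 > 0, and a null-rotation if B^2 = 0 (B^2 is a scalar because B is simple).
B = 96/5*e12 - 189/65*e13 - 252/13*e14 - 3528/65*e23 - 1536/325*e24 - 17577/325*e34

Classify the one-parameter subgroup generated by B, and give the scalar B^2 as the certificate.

B^2 term by term: the squares give (96/5)^2*(e12)^2 + (-189/65)^2*(e13)^2 + (-252/13)^2*(e14)^2 + (-3528/65)^2*(e23)^2 + (-1536/325)^2*(e24)^2 + (-17577/325)^2*(e34)^2 = 9216/25*(-1) + 35721/4225*(-1) + 63504/169*(+1) + 12446784/4225*(-1) + 2359296/105625*(+1) + 308950929/105625*(+1) = 0 (each basis 2-blade squares to minus the product of its generators' squares); cross terms between blades sharing an index anticommute and cancel; the commuting (index-disjoint) pairs give grade-4 terms 2*c*c'*(blade product), which cancel blade by blade — e1234: -3374784/1625 - 580608/21125 + 1778112/845 = 0 — confirming B is simple. So B^2 = 0.
Answer: null-rotation, certificate B^2 = 0. Why this suffices: the scalar 0 survives any versor conjugation, so its sign alone determines the class however B is presented.


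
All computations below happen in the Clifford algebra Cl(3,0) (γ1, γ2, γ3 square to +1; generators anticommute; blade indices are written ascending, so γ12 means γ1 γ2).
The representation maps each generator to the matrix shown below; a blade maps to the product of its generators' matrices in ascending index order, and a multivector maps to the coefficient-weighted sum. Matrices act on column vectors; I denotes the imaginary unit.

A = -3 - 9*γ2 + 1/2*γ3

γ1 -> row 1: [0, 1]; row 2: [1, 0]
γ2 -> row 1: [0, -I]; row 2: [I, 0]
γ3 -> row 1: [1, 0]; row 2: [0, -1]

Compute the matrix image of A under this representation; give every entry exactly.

M = (-3)*1 + (-9)*rho(γ2) + (1/2)*rho(γ3), summed entrywise (1 is the identity matrix):
Answer: row 1: [-5/2, 9*I]; row 2: [-9*I, -7/2]


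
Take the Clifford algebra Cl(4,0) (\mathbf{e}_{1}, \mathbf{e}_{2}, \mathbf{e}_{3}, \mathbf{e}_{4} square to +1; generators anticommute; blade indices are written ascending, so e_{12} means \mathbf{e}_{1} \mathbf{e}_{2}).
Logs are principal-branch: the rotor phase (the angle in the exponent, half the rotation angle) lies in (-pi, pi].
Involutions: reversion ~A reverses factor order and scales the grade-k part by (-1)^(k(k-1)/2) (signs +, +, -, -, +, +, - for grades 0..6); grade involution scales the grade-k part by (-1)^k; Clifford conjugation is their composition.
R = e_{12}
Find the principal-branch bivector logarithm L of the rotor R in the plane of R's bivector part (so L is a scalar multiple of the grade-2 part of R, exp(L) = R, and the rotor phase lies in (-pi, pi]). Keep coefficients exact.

The scalar part of R is 0, and that scalar determines the rotor phase on the principal branch; recovering the unit plane as bivector-part over sine of the phase gives L = phase * plane.
Concretely: cos(phase) = 0 gives phase = ±\frac{\pi}{2}, and since phase/sin(phase) is even the sign is immaterial: L = (phase/sin(phase)) * <R>_2 = (\frac{\pi}{2}) * <R>_2.
Answer: \frac{\pi}{2} e_{12}


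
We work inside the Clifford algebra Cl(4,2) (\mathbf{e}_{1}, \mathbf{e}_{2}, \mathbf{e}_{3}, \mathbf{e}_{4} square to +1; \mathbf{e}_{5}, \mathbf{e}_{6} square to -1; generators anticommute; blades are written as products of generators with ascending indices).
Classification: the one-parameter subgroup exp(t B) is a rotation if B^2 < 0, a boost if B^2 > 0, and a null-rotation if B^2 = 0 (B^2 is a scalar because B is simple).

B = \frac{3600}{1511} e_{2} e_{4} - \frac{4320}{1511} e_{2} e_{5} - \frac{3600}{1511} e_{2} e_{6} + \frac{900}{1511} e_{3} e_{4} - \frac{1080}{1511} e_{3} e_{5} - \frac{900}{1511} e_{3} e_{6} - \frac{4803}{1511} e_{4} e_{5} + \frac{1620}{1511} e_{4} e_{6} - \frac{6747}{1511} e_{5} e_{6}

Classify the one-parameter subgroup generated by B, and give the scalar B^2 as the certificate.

B^2 term by term: the squares give (\frac{3600}{1511})^2*(e_{2} e_{4})^2 + (-\frac{4320}{1511})^2*(e_{2} e_{5})^2 + (-\frac{3600}{1511})^2*(e_{2} e_{6})^2 + (\frac{900}{1511})^2*(e_{3} e_{4})^2 + (-\frac{1080}{1511})^2*(e_{3} e_{5})^2 + (-\frac{900}{1511})^2*(e_{3} e_{6})^2 + (-\frac{4803}{1511})^2*(e_{4} e_{5})^2 + (\frac{1620}{1511})^2*(e_{4} e_{6})^2 + (-\frac{6747}{1511})^2*(e_{5} e_{6})^2 = \frac{12960000}{2283121}*(-1) + \frac{18662400}{2283121}*(+1) + \frac{12960000}{2283121}*(+1) + \frac{810000}{2283121}*(-1) + \frac{1166400}{2283121}*(+1) + \frac{810000}{2283121}*(+1) + \frac{23068809}{2283121}*(+1) + \frac{2624400}{2283121}*(+1) + \frac{45522009}{2283121}*(-1) = 0 (each basis 2-blade squares to minus the product of its generators' squares); cross terms between blades sharing an index anticommute and cancel; the commuting (index-disjoint) pairs give grade-4 terms 2*c*c'*(blade product), which cancel blade by blade — e_{2} e_{3} e_{4} e_{5}: \frac{7776000}{2283121} - \frac{7776000}{2283121} = 0; e_{2} e_{3} e_{4} e_{6}: \frac{6480000}{2283121} - \frac{6480000}{2283121} = 0; e_{2} e_{3} e_{5} e_{6}: -\frac{7776000}{2283121} + \frac{7776000}{2283121} = 0; e_{2} e_{4} e_{5} e_{6}: -\frac{48578400}{2283121} + \frac{13996800}{2283121} + \frac{34581600}{2283121} = 0; e_{3} e_{4} e_{5} e_{6}: -\frac{12144600}{2283121} + \frac{3499200}{2283121} + \frac{8645400}{2283121} = 0 — confirming B is simple. So B^2 = 0.
Answer: null-rotation, certificate B^2 = 0. Key observation: B^2 = 0 is a conjugation invariant, so its sign decides the class regardless of the surface form of B.


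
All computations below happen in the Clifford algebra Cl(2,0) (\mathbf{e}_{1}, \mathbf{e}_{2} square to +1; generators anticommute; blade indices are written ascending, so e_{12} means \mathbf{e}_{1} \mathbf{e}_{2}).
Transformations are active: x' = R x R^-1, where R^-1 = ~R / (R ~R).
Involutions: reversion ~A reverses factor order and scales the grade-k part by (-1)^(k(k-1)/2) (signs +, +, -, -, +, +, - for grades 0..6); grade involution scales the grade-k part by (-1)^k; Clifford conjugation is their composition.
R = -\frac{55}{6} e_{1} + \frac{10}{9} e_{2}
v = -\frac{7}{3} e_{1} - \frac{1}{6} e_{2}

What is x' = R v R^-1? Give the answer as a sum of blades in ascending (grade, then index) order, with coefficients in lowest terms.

~R = -\frac{55}{6} e_{1} + \frac{10}{9} e_{2}, and R ~R = \frac{27625}{324}, so R^-1 = ~R / (\frac{27625}{324}).
R v = \frac{1145}{54} + \frac{445}{108} e_{12}
Answer: -\frac{7379}{3315} e_{1} + \frac{4769}{6630} e_{2}


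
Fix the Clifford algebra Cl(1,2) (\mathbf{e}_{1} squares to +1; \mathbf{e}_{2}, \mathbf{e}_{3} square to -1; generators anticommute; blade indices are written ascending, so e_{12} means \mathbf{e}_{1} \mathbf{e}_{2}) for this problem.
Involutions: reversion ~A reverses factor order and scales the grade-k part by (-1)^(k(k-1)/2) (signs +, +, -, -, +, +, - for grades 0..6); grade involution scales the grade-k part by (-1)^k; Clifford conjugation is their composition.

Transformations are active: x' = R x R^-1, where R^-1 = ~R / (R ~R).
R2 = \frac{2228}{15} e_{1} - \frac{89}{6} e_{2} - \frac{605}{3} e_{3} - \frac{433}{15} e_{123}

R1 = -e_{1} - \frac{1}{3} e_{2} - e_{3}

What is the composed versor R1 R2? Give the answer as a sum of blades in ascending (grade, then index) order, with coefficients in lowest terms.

Distribute over the terms of R1 (each basis-blade product reordered to ascending indices, repeated generators contracted through their squares):
(-e_{1}) R2 = -\frac{2228}{15} + \frac{89}{6} e_{12} + \frac{605}{3} e_{13} + \frac{433}{15} e_{23}
(-\frac{1}{3} e_{2}) R2 = -\frac{89}{18} + \frac{2228}{45} e_{12} + \frac{433}{45} e_{13} + \frac{605}{9} e_{23}
(-e_{3}) R2 = -\frac{605}{3} - \frac{433}{15} e_{12} + \frac{2228}{15} e_{13} - \frac{89}{6} e_{23}
Summing the partial products and collecting blades:
Answer: -\frac{31963}{90} + \frac{3193}{90} e_{12} + \frac{16192}{45} e_{13} + \frac{7313}{90} e_{23}


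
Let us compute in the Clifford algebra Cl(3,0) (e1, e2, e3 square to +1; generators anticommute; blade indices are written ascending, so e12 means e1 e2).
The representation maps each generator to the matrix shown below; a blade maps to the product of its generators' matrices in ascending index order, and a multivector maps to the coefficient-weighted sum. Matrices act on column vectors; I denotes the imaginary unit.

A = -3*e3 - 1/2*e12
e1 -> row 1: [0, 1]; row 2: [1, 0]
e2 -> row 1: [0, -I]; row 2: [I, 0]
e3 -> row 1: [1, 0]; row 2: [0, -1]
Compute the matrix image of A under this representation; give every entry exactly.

Bivector images (products of the table entries): rho(e12) = rho(e1)rho(e2) = row 1: [I, 0]; row 2: [0, -I].
M = (-3)*rho(e3) + (-1/2)*rho(e12), summed entrywise:
Answer: row 1: [-3 - I/2, 0]; row 2: [0, 3 + I/2]


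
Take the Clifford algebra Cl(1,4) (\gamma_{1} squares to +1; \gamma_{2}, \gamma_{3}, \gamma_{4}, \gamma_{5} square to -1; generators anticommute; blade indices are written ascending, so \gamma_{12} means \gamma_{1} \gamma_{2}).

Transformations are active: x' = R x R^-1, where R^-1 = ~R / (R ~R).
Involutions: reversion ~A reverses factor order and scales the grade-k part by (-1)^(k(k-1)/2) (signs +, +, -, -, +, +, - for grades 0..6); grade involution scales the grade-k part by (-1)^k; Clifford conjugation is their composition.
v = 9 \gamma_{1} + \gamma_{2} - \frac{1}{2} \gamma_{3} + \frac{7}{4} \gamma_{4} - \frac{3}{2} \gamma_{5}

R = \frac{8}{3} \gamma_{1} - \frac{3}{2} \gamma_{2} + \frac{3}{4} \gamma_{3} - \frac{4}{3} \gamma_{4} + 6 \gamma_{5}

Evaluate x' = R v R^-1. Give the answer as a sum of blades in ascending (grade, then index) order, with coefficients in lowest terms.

~R = \frac{8}{3} \gamma_{1} - \frac{3}{2} \gamma_{2} + \frac{3}{4} \gamma_{3} - \frac{4}{3} \gamma_{4} + 6 \gamma_{5}, and R ~R = -\frac{1607}{48}, so R^-1 = ~R / (-\frac{1607}{48}).
R v = \frac{893}{24} + \frac{97}{6} \gamma_{12} - \frac{97}{12} \gamma_{13} + \frac{50}{3} \gamma_{14} - 58 \gamma_{15} - \frac{31}{24} \gamma_{24} - \frac{15}{4} \gamma_{25} + \frac{31}{48} \gamma_{34} + \frac{15}{8} \gamma_{35} - \frac{17}{2} \gamma_{45}
Answer: -\frac{71965}{4821} \gamma_{1} + \frac{3751}{1607} \gamma_{2} - \frac{3751}{3214} \gamma_{3} + \frac{23405}{19284} \gamma_{4} - \frac{38043}{3214} \gamma_{5}


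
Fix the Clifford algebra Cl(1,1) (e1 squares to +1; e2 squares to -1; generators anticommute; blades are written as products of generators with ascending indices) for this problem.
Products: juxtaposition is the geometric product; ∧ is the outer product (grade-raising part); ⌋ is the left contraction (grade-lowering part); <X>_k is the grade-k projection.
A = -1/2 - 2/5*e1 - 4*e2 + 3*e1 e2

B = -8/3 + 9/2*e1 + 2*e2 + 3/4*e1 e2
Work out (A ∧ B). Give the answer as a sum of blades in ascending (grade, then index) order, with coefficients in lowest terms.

step 1: 4/3 - 71/60*e1 + 29/3*e2 + 353/40*e1 e2
Answer: 4/3 - 71/60*e1 + 29/3*e2 + 353/40*e1 e2


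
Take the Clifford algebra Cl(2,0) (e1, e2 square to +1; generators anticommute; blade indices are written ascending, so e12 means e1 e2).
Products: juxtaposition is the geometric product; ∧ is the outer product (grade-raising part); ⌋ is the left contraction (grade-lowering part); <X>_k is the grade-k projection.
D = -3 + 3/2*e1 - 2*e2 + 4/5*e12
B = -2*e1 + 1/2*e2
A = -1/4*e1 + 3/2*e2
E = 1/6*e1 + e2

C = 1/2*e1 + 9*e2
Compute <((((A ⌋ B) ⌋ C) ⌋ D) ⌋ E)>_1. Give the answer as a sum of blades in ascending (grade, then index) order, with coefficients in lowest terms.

step 1: 5/4
step 2: 5/8*e1 + 45/4*e2
step 3: -345/16 - 9*e1 + 1/2*e2
step 4: -1 - 115/32*e1 - 345/16*e2
step 5: -115/32*e1 - 345/16*e2
Answer: -115/32*e1 - 345/16*e2


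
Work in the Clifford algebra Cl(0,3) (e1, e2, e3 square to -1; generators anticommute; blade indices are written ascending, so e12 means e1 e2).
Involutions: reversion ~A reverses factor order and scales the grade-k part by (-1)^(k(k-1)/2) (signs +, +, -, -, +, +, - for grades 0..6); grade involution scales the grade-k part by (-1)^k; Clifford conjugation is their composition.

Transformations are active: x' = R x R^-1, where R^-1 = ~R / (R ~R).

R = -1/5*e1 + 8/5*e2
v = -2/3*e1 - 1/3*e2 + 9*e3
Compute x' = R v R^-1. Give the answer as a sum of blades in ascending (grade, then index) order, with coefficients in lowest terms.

~R = -1/5*e1 + 8/5*e2, and R ~R = -13/5, so R^-1 = ~R / (-13/5).
R v = 2/5 + 17/15*e12 - 9/5*e13 + 72/5*e23
Answer: 142/195*e1 - 31/195*e2 - 9*e3


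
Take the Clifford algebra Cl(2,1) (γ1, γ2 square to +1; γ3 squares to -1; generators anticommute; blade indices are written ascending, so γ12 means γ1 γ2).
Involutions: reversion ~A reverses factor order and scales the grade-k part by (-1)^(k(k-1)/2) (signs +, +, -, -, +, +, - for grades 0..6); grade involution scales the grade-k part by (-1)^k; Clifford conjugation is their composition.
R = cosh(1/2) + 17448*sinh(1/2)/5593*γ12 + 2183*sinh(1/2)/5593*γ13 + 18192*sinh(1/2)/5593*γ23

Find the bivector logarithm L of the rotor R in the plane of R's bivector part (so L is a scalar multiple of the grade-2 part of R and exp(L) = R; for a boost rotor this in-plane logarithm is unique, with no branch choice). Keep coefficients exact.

The scalar part of R is cosh(1/2), giving the rapidity magnitude (cosh is even); the bivector part supplies orientation, its quotient by sinh of the rapidity is the plane, and L = rapidity * plane — unique in that plane, since flipping both signs leaves L unchanged.
Concretely: cosh(rapidity) = cosh(1/2) gives rapidity = ±1/2, and since rapidity/sinh(rapidity) is even the sign is immaterial: L = (rapidity/sinh(rapidity)) * <R>_2 = (1/(2*sinh(1/2))) * <R>_2.
Answer: 8724/5593*γ12 + 2183/11186*γ13 + 9096/5593*γ23


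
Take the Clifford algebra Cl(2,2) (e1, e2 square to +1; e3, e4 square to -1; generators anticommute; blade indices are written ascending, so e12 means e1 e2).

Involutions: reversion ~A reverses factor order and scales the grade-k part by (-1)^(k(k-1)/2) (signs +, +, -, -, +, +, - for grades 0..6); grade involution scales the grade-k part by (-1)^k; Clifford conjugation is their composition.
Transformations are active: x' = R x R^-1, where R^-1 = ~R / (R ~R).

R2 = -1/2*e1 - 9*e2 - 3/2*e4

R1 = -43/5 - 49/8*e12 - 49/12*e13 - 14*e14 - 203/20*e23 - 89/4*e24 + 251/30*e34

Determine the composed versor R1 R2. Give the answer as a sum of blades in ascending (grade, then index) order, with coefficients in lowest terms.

Distribute over the terms of R2 (each basis-blade product reordered to ascending indices, repeated generators contracted through their squares):
R1 (-1/2*e1) = 43/10*e1 - 49/16*e2 - 49/24*e3 - 7*e4 + 203/40*e123 + 89/8*e124 - 251/60*e134
R1 (-9*e2) = 441/8*e1 + 387/5*e2 - 1827/20*e3 - 801/4*e4 - 147/4*e123 - 126*e124 - 753/10*e234
R1 (-3/2*e4) = -21*e1 - 267/8*e2 + 251/20*e3 + 129/10*e4 + 147/16*e124 + 49/8*e134 + 609/40*e234
Summing the partial products and collecting blades:
Answer: 1537/40*e1 + 3277/80*e2 - 9701/120*e3 - 3887/20*e4 - 1267/40*e123 - 1691/16*e124 + 233/120*e134 - 2403/40*e234


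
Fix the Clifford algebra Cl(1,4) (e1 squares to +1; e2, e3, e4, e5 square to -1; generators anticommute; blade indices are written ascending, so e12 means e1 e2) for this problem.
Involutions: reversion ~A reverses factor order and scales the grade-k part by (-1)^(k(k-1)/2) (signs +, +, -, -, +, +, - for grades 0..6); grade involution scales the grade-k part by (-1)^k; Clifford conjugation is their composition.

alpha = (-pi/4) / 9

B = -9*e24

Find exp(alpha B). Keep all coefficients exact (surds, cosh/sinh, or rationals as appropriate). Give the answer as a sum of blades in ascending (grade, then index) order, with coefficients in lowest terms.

B^2 = (-9)^2*(e24)^2 = 81*(-1) = -81 (a basis 2-blade squares to minus the product of its generators' squares).
B^2 = -81 — a negative square means the series sums to a rotation: l = 9, alpha*l = -pi/4, so exp(alpha B) = cos(-pi/4) + (sin(-pi/4)/9)*B = sqrt(2)/2 + (-sqrt(2)/18)*B.
Answer: sqrt(2)/2 + sqrt(2)/2*e24


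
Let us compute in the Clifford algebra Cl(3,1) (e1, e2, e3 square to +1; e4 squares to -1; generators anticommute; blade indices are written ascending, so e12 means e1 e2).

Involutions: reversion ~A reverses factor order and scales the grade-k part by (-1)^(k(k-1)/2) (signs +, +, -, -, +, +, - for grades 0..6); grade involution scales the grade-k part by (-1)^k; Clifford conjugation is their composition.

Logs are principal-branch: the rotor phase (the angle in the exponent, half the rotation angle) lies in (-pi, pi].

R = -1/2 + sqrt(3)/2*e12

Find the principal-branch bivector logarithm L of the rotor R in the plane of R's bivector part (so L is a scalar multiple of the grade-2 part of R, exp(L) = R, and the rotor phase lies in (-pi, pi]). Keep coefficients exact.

The scalar part of R is -1/2, so the principal-branch rotor phase is pinned; divide the bivector part by its sine to get the unit plane — L is the phase times that plane.
Concretely: cos(phase) = -1/2 gives phase = ±2*pi/3, and since phase/sin(phase) is even the sign is immaterial: L = (phase/sin(phase)) * <R>_2 = (4*sqrt(3)*pi/9) * <R>_2.
Answer: 2*pi/3*e12


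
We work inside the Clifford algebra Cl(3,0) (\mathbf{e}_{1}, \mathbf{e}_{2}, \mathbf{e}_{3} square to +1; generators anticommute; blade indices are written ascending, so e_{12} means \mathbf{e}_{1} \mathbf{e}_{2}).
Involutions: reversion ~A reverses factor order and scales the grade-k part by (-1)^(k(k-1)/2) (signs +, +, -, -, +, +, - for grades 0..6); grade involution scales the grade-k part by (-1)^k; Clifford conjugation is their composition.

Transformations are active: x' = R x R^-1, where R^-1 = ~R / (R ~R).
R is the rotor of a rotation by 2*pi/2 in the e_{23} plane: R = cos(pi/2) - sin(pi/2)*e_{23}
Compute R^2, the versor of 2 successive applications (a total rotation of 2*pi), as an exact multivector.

The rotor phase is half the rotation angle and phases add under composition, so 2 steps in the e_{23} plane accumulate phase 2*(pi/2) = \pi: R^2 = cos(\pi) - sin(\pi)*e_{23}.
cos(\pi) = -1 and sin(\pi) = 0, so R^2 = -1. The total rotation 2*pi is 1 full turn, so every vector returns to itself, yet the rotor is -1, on the OTHER sheet of the double cover (an odd number of 2*pi turns).
Answer: -1


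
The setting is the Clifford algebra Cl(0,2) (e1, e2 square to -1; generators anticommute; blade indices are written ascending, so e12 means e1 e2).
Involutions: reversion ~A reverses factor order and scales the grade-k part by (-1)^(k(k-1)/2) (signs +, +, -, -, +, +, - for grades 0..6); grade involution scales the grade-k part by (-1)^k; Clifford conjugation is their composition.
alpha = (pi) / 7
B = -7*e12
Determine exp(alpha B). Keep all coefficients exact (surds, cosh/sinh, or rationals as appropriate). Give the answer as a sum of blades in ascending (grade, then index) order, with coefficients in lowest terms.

B^2 = (-7)^2*(e12)^2 = 49*(-1) = -49 (a basis 2-blade squares to minus the product of its generators' squares).
B^2 = -49 — the series telescopes trigonometrically here: l = 7, alpha*l = pi, so exp(alpha B) = cos(pi) + (sin(pi)/7)*B = -1 + (0)*B.
Answer: -1


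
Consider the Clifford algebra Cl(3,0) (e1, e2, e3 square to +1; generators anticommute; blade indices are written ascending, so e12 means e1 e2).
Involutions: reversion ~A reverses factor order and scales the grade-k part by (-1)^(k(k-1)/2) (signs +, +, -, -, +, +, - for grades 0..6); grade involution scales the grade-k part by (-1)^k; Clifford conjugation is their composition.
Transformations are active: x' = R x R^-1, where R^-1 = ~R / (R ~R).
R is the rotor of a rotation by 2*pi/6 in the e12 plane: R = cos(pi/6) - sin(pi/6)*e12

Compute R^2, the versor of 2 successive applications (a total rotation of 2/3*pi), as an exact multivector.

The rotor phase is half the rotation angle and phases add under composition, so 2 steps in the e12 plane accumulate phase 2*(pi/6) = pi/3: R^2 = cos(pi/3) - sin(pi/3)*e12.
cos(pi/3) = 1/2 and sin(pi/3) = sqrt(3)/2, so R^2 = 1/2 - sqrt(3)/2*e12. The net rotation is 2/3*pi; the rotor keeps the half-angle phase exactly.
Answer: 1/2 - sqrt(3)/2*e12


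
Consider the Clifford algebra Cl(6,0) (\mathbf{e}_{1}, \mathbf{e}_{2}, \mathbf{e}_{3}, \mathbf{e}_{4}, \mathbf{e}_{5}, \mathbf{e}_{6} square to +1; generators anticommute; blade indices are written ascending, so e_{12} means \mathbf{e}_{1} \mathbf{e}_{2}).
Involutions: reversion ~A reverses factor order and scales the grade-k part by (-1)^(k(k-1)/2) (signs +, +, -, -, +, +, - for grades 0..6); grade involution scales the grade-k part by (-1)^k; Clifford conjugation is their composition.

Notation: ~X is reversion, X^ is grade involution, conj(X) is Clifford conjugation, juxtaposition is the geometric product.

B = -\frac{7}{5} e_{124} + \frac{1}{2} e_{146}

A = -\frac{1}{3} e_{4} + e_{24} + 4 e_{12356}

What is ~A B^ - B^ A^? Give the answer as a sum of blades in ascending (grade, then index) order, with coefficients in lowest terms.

first term: \frac{7}{5} e_{1} - \frac{7}{15} e_{12} - \frac{1}{6} e_{16} + \frac{1}{2} e_{126} - 2 e_{2345} - \frac{28}{5} e_{3456}
second term: -\frac{7}{5} e_{1} + \frac{7}{15} e_{12} + \frac{1}{6} e_{16} + \frac{1}{2} e_{126} - 2 e_{2345} - \frac{28}{5} e_{3456}
Answer: \frac{14}{5} e_{1} - \frac{14}{15} e_{12} - \frac{1}{3} e_{16}


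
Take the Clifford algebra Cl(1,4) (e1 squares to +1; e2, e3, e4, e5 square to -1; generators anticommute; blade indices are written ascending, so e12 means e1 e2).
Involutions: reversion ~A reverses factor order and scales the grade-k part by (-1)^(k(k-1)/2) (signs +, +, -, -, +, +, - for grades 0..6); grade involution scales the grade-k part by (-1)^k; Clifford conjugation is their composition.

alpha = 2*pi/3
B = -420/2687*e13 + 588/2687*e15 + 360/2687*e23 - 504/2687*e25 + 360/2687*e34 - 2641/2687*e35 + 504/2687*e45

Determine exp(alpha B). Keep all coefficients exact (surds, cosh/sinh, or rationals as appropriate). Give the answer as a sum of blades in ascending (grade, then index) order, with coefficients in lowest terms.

B^2 term by term: the squares give (-420/2687)^2*(e13)^2 + (588/2687)^2*(e15)^2 + (360/2687)^2*(e23)^2 + (-504/2687)^2*(e25)^2 + (360/2687)^2*(e34)^2 + (-2641/2687)^2*(e35)^2 + (504/2687)^2*(e45)^2 = 176400/7219969*(+1) + 345744/7219969*(+1) + 129600/7219969*(-1) + 254016/7219969*(-1) + 129600/7219969*(-1) + 6974881/7219969*(-1) + 254016/7219969*(-1) = -1 (each basis 2-blade squares to minus the product of its generators' squares); cross terms between blades sharing an index anticommute and cancel; the commuting (index-disjoint) pairs give grade-4 terms 2*c*c'*(blade product), which cancel blade by blade — e1235: -423360/7219969 + 423360/7219969 = 0; e1345: -423360/7219969 + 423360/7219969 = 0; e2345: 362880/7219969 - 362880/7219969 = 0 — confirming B is simple. So B^2 = -1.
B^2 = -1 — since the square is negative, the closed form is circular: l = 1, alpha*l = 2*pi/3, so exp(alpha B) = cos(2*pi/3) + (sin(2*pi/3)/1)*B = -1/2 + (sqrt(3)/2)*B.
Answer: -1/2 - 210*sqrt(3)/2687*e13 + 294*sqrt(3)/2687*e15 + 180*sqrt(3)/2687*e23 - 252*sqrt(3)/2687*e25 + 180*sqrt(3)/2687*e34 - 2641*sqrt(3)/5374*e35 + 252*sqrt(3)/2687*e45


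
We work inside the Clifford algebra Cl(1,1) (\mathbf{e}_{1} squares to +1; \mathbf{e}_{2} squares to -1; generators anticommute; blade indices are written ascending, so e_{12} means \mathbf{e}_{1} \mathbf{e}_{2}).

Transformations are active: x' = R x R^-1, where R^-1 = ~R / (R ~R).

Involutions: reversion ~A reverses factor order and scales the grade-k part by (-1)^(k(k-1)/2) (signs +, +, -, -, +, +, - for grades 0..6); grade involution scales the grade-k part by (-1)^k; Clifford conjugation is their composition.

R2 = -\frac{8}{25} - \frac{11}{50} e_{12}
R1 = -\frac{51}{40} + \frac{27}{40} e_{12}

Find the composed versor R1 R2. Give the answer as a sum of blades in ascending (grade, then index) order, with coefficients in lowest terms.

Distribute over the terms of R1 (each basis-blade product reordered to ascending indices, repeated generators contracted through their squares):
(-\frac{51}{40}) R2 = \frac{51}{125} + \frac{561}{2000} e_{12}
(\frac{27}{40} e_{12}) R2 = -\frac{297}{2000} - \frac{27}{125} e_{12}
Summing the partial products and collecting blades:
Answer: \frac{519}{2000} + \frac{129}{2000} e_{12}


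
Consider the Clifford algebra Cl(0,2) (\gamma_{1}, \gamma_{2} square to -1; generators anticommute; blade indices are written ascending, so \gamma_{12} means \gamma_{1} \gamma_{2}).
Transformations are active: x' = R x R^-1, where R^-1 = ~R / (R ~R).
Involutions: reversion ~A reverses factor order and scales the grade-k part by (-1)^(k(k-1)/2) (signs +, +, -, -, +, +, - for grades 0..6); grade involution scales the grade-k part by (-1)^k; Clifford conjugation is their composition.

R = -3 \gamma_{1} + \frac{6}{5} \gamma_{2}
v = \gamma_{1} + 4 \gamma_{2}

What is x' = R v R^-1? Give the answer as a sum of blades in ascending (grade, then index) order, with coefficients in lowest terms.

~R = -3 \gamma_{1} + \frac{6}{5} \gamma_{2}, and R ~R = -\frac{261}{25}, so R^-1 = ~R / (-\frac{261}{25}).
R v = -\frac{9}{5} - \frac{66}{5} \gamma_{12}
Answer: -\frac{59}{29} \gamma_{1} - \frac{104}{29} \gamma_{2}


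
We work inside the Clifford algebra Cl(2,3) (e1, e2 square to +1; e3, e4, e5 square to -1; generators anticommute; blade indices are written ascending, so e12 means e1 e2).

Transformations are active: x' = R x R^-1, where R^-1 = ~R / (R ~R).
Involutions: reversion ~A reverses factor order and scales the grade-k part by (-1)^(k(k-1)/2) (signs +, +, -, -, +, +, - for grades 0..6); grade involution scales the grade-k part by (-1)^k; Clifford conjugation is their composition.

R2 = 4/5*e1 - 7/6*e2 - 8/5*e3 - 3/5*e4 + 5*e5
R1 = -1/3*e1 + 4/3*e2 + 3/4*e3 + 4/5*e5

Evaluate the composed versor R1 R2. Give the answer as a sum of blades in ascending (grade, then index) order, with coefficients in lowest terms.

Distribute over the terms of R1 (each basis-blade product reordered to ascending indices, repeated generators contracted through their squares):
(-1/3*e1) R2 = -4/15 + 7/18*e12 + 8/15*e13 + 1/5*e14 - 5/3*e15
(4/3*e2) R2 = -14/9 - 16/15*e12 - 32/15*e23 - 4/5*e24 + 20/3*e25
(3/4*e3) R2 = 6/5 - 3/5*e13 + 7/8*e23 - 9/20*e34 + 15/4*e35
(4/5*e5) R2 = -4 - 16/25*e15 + 14/15*e25 + 32/25*e35 + 12/25*e45
Summing the partial products and collecting blades:
Answer: -208/45 - 61/90*e12 - 1/15*e13 + 1/5*e14 - 173/75*e15 - 151/120*e23 - 4/5*e24 + 38/5*e25 - 9/20*e34 + 503/100*e35 + 12/25*e45


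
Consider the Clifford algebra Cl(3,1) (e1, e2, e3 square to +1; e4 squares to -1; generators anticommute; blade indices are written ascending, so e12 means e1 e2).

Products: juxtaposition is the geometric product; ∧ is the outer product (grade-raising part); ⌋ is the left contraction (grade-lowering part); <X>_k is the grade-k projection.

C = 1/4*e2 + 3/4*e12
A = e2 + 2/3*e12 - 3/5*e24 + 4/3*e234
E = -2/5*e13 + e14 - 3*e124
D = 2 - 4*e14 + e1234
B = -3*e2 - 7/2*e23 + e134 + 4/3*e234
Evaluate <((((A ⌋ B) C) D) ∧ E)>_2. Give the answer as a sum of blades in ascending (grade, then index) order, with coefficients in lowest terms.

step 1: -11/9 - 27/10*e3 + 4/3*e34
step 2: -11/36*e2 - 11/12*e12 + 27/40*e23 - 81/40*e123 + 1/3*e234 + e1234
step 3: -1 - 1/3*e1 - 11/18*e2 + 81/40*e4 - 11/6*e12 - 27/40*e14 - 53/20*e23 - 11/3*e24 + 11/12*e34 - 323/60*e123 - 11/9*e124 + 11/36*e134 + 263/30*e234 - 7/10*e1234
step 4: 2/5*e13 - e14 - 11/45*e123 + 65/18*e124 - 81/100*e134 - 247/60*e1234
step 5: 2/5*e13 - e14
Answer: 2/5*e13 - e14


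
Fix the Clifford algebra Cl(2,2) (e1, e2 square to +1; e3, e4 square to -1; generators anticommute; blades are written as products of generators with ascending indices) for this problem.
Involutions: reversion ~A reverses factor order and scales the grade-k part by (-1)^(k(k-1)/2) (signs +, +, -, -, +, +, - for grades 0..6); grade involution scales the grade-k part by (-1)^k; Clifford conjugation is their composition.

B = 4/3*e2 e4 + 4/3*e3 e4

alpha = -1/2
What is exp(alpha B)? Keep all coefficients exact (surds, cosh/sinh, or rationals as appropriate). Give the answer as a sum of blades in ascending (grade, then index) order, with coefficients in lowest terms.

B^2 term by term: the squares give (4/3)^2*(e2 e4)^2 + (4/3)^2*(e3 e4)^2 = 16/9*(+1) + 16/9*(-1) = 0 (each basis 2-blade squares to minus the product of its generators' squares); cross terms between blades sharing an index anticommute and cancel. So B^2 = 0.
B^2 = 0, hence only two terms survive: exp(alpha B) = 1 + alpha B (parabolic case).
Answer: 1 - 2/3*e2 e4 - 2/3*e3 e4


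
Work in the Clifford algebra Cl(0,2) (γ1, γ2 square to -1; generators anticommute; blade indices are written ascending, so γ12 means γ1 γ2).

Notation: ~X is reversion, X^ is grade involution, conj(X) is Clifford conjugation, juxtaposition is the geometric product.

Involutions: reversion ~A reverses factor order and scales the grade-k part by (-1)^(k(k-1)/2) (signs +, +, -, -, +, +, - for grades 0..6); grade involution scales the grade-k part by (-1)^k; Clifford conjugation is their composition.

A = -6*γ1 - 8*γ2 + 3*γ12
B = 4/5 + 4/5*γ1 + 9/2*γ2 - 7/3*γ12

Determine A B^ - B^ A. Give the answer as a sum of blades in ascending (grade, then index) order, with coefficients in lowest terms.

first term: -169/5 + 821/30*γ1 - 114/5*γ2 + 23*γ12
second term: -169/5 - 1109/30*γ1 + 10*γ2 - 91/5*γ12
Answer: 193/3*γ1 - 164/5*γ2 + 206/5*γ12


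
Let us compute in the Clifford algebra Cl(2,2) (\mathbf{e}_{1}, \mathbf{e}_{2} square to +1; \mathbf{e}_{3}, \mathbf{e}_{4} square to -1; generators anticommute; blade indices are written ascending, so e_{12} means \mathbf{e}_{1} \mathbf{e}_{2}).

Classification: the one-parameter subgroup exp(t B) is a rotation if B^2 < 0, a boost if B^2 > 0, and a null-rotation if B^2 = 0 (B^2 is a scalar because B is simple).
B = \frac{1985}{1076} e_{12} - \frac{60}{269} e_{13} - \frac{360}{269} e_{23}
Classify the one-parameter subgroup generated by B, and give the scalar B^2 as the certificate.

B^2 term by term: the squares give (\frac{1985}{1076})^2*(e_{12})^2 + (-\frac{60}{269})^2*(e_{13})^2 + (-\frac{360}{269})^2*(e_{23})^2 = \frac{3940225}{1157776}*(-1) + \frac{3600}{72361}*(+1) + \frac{129600}{72361}*(+1) = -\frac{25}{16} (each basis 2-blade squares to minus the product of its generators' squares); cross terms between blades sharing an index anticommute and cancel. So B^2 = -\frac{25}{16}.
Answer: rotation, certificate B^2 = -\frac{25}{16}. Why this suffices: the scalar -\frac{25}{16} survives any versor conjugation, so its sign alone determines the class however B is presented.


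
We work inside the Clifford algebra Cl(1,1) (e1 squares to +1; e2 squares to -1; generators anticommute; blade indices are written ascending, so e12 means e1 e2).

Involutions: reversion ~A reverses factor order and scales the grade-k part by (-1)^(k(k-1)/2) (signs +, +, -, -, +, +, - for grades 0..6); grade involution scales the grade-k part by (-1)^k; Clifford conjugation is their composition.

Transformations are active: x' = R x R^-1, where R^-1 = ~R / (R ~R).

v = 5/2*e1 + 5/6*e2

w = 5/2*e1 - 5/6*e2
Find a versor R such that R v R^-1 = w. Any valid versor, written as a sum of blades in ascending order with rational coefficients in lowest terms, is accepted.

Reasoning: v^2 = w^2 = 50/9 since conjugation preserves the quadratic form; R = v + w = 5*e1 is then valid when invertible, keeping its own part and reversing (v - w)/2.
Answer: 5*e1


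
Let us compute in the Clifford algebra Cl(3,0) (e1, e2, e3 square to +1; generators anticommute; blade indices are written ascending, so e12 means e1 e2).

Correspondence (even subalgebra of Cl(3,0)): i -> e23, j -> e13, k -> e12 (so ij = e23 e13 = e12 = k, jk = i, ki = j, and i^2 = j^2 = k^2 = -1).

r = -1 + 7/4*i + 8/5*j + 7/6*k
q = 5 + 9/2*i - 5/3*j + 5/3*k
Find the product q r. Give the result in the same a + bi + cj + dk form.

In blades: q = 5 + 5/3*e12 - 5/3*e13 + 9/2*e23, r = -1 + 7/6*e12 + 8/5*e13 + 7/4*e23.
Distribute q over r term by term (generator squares from the signature, products reordered to ascending indices): (5)*r = -5 + 35/6*e12 + 8*e13 + 35/4*e23; (5/3*e12)*r = -35/18 - 5/3*e12 + 35/12*e13 - 8/3*e23; (-5/3*e13)*r = 8/3 + 35/12*e12 + 5/3*e13 - 35/18*e23; (9/2*e23)*r = -63/8 + 36/5*e12 - 21/4*e13 - 9/2*e23.
Sum: -875/72 + 857/60*e12 + 22/3*e13 - 13/36*e23; translating back through the correspondence:
Answer: -875/72 - 13/36*i + 22/3*j + 857/60*k


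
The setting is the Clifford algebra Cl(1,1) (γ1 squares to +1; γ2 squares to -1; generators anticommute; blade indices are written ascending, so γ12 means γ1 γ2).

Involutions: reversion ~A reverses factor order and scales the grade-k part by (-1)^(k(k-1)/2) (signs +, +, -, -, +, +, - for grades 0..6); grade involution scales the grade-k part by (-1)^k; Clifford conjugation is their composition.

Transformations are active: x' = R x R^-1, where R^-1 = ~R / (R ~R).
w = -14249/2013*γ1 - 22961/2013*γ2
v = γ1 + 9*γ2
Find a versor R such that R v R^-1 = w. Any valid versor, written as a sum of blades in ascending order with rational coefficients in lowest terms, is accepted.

Here q(v) = q(w) = -80; the classical choice R = v + w = -12236/2013*γ1 - 4844/2013*γ2 then realises v -> w under the sandwich.
Answer: -12236/2013*γ1 - 4844/2013*γ2


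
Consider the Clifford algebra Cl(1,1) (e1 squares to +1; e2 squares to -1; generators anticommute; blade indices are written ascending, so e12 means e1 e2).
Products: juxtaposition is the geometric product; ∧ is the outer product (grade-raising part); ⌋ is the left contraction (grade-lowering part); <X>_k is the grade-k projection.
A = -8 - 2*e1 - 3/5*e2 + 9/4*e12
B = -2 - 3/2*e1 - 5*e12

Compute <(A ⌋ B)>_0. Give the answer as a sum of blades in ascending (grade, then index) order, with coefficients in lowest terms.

step 1: 31/4 + 15*e1 + 10*e2 + 40*e12
step 2: 31/4
Answer: 31/4


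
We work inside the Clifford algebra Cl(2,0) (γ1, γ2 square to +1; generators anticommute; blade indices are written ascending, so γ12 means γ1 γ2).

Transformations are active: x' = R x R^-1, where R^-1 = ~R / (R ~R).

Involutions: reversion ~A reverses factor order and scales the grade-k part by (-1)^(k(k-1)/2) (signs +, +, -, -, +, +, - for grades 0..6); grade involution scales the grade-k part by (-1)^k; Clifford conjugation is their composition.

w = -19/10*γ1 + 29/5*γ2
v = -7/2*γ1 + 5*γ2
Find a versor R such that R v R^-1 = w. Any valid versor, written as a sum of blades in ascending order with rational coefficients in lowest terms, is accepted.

The midline construction: v and w both square to 149/4, so reflecting in their sum -27/5*γ1 + 54/5*γ2 exchanges them.
Answer: -27/5*γ1 + 54/5*γ2


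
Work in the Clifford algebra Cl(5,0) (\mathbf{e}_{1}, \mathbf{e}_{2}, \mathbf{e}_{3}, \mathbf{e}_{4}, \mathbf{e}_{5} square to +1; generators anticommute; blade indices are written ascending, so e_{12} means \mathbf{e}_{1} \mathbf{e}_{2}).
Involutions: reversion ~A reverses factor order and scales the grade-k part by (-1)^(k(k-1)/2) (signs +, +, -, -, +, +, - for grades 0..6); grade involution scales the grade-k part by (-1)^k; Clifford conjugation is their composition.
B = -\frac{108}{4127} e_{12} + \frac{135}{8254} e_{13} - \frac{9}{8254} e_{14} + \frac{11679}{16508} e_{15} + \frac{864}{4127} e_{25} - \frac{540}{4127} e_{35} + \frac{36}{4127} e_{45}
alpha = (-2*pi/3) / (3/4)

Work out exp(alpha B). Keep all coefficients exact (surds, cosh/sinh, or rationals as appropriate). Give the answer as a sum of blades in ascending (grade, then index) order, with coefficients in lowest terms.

B^2 term by term: the squares give (-\frac{108}{4127})^2*(e_{12})^2 + (\frac{135}{8254})^2*(e_{13})^2 + (-\frac{9}{8254})^2*(e_{14})^2 + (\frac{11679}{16508})^2*(e_{15})^2 + (\frac{864}{4127})^2*(e_{25})^2 + (-\frac{540}{4127})^2*(e_{35})^2 + (\frac{36}{4127})^2*(e_{45})^2 = \frac{11664}{17032129}*(-1) + \frac{18225}{68128516}*(-1) + \frac{81}{68128516}*(-1) + \frac{136399041}{272514064}*(-1) + \frac{746496}{17032129}*(-1) + \frac{291600}{17032129}*(-1) + \frac{1296}{17032129}*(-1) = -\frac{9}{16} (each basis 2-blade squares to minus the product of its generators' squares); cross terms between blades sharing an index anticommute and cancel; the commuting (index-disjoint) pairs give grade-4 terms 2*c*c'*(blade product), which cancel blade by blade — e_{1235}: \frac{116640}{17032129} - \frac{116640}{17032129} = 0; e_{1245}: -\frac{7776}{17032129} + \frac{7776}{17032129} = 0; e_{1345}: \frac{4860}{17032129} - \frac{4860}{17032129} = 0 — confirming B is simple. So B^2 = -\frac{9}{16}.
B^2 = -\frac{9}{16} — since the square is negative, the closed form is circular: l = \frac{3}{4}, alpha*l = - \frac{2 \pi}{3}, so exp(alpha B) = cos(- \frac{2 \pi}{3}) + (sin(- \frac{2 \pi}{3})/(\frac{3}{4}))*B = - \frac{1}{2} + (- \frac{2 \sqrt{3}}{3})*B.
Answer: - \frac{1}{2} + \frac{72 \sqrt{3}}{4127} e_{12} - \frac{45 \sqrt{3}}{4127} e_{13} + \frac{3 \sqrt{3}}{4127} e_{14} - \frac{3893 \sqrt{3}}{8254} e_{15} - \frac{576 \sqrt{3}}{4127} e_{25} + \frac{360 \sqrt{3}}{4127} e_{35} - \frac{24 \sqrt{3}}{4127} e_{45}
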